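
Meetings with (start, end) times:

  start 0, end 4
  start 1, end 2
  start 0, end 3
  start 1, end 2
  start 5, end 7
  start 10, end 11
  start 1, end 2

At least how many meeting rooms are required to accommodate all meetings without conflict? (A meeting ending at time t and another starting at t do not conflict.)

5

Count concurrent intervals with a sweep; the peak is the room count.
Events (time:±→running): 0:+→1 0:+→2 1:+→3 1:+→4 1:+→5 … peak 5.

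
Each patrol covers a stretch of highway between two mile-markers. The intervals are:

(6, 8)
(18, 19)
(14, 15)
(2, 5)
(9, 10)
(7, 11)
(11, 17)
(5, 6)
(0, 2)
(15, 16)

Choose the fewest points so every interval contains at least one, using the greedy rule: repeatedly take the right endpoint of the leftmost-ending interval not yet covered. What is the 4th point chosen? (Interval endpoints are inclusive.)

Process intervals by earliest right end; each time one isn't hit yet, stab at its right endpoint.
By right end: [0,2]  [2,5]  [5,6]  [6,8]  [9,10]  [7,11]  [14,15]  [15,16]  [11,17]  [18,19]
[0,2] uncovered → point at 2; [5,6] uncovered → point at 6; [9,10] uncovered → point at 10; [14,15] uncovered → point at 15; [18,19] uncovered → point at 19.
Points: 2, 6, 10, 15, 19 (5 total).

15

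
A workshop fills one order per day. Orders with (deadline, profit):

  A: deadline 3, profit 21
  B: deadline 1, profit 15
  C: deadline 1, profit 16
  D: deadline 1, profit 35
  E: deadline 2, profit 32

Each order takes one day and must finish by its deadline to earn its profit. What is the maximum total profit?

88

Sort by profit descending; place each in the latest free slot ≤ its deadline.
By profit: D(d1,35), E(d2,32), A(d3,21), C(d1,16), B(d1,15)
D→slot 1; E→slot 2; A→slot 3; C skipped; B skipped.
Profit = 35 + 32 + 21 = 88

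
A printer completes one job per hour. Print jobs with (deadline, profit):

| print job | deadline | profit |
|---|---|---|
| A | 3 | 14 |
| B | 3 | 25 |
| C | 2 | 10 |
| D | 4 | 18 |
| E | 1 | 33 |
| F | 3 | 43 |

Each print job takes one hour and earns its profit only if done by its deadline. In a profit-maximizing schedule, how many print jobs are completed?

Sort by profit descending; place each in the latest free slot ≤ its deadline.
By profit: F(d3,43), E(d1,33), B(d3,25), D(d4,18), A(d3,14), C(d2,10)
F→slot 3; E→slot 1; B→slot 2; D→slot 4; A skipped; C skipped.
4 of 6 scheduled.

4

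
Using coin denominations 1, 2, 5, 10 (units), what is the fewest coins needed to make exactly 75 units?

8

75 − 7×10→5 − 1×5→0
Total coins = 7 + 1 = 8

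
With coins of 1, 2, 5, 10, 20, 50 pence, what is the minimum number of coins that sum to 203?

203 − 4×50→3 − 1×2→1 − 1×1→0
Total coins = 4 + 1 + 1 = 6

6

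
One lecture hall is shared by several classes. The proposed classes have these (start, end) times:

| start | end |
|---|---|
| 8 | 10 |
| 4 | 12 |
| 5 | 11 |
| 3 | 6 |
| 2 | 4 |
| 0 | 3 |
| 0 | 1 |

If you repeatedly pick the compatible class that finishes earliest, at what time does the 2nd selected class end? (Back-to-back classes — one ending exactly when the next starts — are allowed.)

Greedy by earliest finish: after sorting by end time, pick each interval compatible with the last pick.
Sorted by end: (0,1)  (0,3)  (2,4)  (3,6)  (8,10)  (5,11)  (4,12)
take (0,1); take (2,4); take (8,10).
Selected: (0,1) (2,4) (8,10)

4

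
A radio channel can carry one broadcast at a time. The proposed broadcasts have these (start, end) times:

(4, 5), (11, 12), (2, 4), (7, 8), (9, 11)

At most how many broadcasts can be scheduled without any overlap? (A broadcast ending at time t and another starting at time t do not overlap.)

Sort by end time and greedily take each interval whose start is ≥ the last chosen end.
By end time: (2,4), (4,5), (7,8), (9,11), (11,12).
Pick (2,4); next start ≥ 4 → (4,5); next start ≥ 5 → (7,8); next start ≥ 8 → (9,11); next start ≥ 11 → (11,12).
Selected 5 broadcasts.

5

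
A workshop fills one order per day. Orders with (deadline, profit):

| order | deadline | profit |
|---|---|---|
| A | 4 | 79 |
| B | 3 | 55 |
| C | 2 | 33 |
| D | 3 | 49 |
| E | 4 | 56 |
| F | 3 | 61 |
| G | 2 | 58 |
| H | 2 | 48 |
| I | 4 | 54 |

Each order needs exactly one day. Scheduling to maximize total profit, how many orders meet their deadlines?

Take jobs in profit order; each goes to the latest open slot no later than its deadline.
By profit: A(d4,79), F(d3,61), G(d2,58), E(d4,56), B(d3,55), I(d4,54), D(d3,49), H(d2,48), C(d2,33)
A→slot 4; F→slot 3; G→slot 2; E→slot 1; B skipped; I skipped; D skipped; H skipped; C skipped.
4 of 9 scheduled.

4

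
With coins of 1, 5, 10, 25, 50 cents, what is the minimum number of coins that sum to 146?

6

146 − 2×50→46 − 1×25→21 − 2×10→1 − 1×1→0
Total coins = 2 + 1 + 2 + 1 = 6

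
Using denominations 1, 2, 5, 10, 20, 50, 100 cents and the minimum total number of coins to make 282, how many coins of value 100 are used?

Use the largest denomination that fits, subtract, and repeat.
282 − 2×100→82 − 1×50→32 − 1×20→12 − 1×10→2 − 1×2→0
Count of 100: 2

2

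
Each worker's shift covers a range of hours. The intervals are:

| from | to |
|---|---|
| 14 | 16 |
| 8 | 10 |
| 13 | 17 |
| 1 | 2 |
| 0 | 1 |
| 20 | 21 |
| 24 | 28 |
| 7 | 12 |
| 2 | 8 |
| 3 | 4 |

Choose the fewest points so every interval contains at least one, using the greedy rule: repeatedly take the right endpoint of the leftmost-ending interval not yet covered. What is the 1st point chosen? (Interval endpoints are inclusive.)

Sort by right endpoint; whenever an interval is uncovered, place a point at its right end.
By right end: [0,1]  [1,2]  [3,4]  [2,8]  [8,10]  [7,12]  [14,16]  [13,17]  [20,21]  [24,28]
[0,1] uncovered → point at 1; [3,4] uncovered → point at 4; [8,10] uncovered → point at 10; [14,16] uncovered → point at 16; [20,21] uncovered → point at 21; [24,28] uncovered → point at 28.
Points: 1, 4, 10, 16, 21, 28 (6 total).

1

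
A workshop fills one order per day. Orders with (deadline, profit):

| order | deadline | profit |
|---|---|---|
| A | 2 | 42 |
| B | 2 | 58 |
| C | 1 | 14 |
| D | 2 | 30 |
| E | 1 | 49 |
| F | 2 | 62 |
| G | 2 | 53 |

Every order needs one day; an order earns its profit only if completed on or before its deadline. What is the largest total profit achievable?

120

Take jobs in profit order; each goes to the latest open slot no later than its deadline.
Profit order: F=62 B=58 G=53 E=49 A=42 D=30 C=14
Assign: F→slot 2, B→slot 1, G skipped, E skipped, A skipped, D skipped, C skipped.
Slots: [1:B] [2:F]
Profit = 58 + 62 = 120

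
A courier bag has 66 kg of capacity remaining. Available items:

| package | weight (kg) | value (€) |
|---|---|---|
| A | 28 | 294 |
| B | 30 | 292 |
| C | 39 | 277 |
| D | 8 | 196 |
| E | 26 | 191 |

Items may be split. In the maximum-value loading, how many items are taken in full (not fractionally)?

3

Order: D (196/8=24.50) > A (294/28=10.50) > B (292/30=9.73) > E (191/26=7.35) > C (277/39=7.10)
Fill: take D (8 @ 196) → take A (28 @ 294) → take B (30 @ 292); 66/66 used.
3 item(s) taken whole.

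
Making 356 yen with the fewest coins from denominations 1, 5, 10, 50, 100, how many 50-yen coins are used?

Greedy: take as many of the largest coin as possible, then repeat with the remainder.
356 − 3×100→56 − 1×50→6 − 1×5→1 − 1×1→0
Count of 50: 1

1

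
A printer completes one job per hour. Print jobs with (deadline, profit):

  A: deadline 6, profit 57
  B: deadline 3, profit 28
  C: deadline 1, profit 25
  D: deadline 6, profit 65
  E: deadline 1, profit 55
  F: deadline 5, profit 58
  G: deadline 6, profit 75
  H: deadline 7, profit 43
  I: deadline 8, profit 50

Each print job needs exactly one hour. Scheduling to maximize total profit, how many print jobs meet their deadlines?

8

Take jobs in profit order; each goes to the latest open slot no later than its deadline.
By profit: G(d6,75), D(d6,65), F(d5,58), A(d6,57), E(d1,55), I(d8,50), H(d7,43), B(d3,28), C(d1,25)
G→slot 6; D→slot 5; F→slot 4; A→slot 3; E→slot 1; I→slot 8; H→slot 7; B→slot 2; C skipped.
8 of 9 scheduled.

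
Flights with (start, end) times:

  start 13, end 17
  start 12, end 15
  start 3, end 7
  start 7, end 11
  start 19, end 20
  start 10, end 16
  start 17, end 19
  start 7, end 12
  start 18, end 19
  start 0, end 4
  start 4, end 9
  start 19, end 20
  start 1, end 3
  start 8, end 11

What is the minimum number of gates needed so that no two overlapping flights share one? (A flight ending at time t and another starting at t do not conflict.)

Count concurrent intervals with a sweep; the peak is the room count.
Events (time:±→running): 0:+→1 1:+→2 3:-→1 3:+→2 4:-→1 4:+→2 7:-→1 7:+→2 7:+→3 8:+→4 … peak 4.

4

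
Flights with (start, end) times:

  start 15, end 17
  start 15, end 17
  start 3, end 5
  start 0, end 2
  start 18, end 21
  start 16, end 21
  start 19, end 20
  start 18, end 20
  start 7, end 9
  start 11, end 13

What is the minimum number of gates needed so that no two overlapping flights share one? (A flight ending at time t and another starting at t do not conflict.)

starts: [0, 3, 7, 11, 15, 15, 16, 18, 18, 19]
ends:   [2, 5, 9, 13, 17, 17, 20, 20, 21, 21]
s0→1 e2→0 s3→1 e5→0 s7→1 e9→0 s11→1 e13→0 s15→1 s15→2 s16→3 e17→2 e17→1 s18→2 s18→3 s19→4  — peak 4.

4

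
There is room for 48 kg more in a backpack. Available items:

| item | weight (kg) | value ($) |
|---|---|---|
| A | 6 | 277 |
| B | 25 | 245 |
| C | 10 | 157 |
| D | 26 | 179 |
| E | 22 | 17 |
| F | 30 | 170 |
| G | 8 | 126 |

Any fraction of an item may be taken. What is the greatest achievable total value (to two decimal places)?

Order: A (277/6=46.17) > G (126/8=15.75) > C (157/10=15.70) > B (245/25=9.80) > D (179/26=6.88) > F (170/30=5.67) > E (17/22=0.77)
Fill: take A (6 @ 277) → take G (8 @ 126) → take C (10 @ 157) → take 24/25 of B → 235.20; 48/48 used.
Total value = 795.20

795.20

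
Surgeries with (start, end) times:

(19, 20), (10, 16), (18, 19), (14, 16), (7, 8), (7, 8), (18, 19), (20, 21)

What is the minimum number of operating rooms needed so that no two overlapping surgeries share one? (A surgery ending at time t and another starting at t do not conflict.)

2

Events (time:±→running): 7:+→1 7:+→2 … peak 2.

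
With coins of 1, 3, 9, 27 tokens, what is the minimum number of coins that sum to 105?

105 − 3×27→24 − 2×9→6 − 2×3→0
Total coins = 3 + 2 + 2 = 7

7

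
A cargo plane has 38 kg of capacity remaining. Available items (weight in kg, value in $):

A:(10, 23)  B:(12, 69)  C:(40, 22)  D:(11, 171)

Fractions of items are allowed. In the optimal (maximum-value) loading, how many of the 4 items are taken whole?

3

Sort by value per unit weight and fill in that order.
Ratios (sorted): D 15.55, B 5.75, A 2.30, C 0.55
take D (11 @ 171); take B (12 @ 69); take A (10 @ 23); take 5/40 of C → 2.75. Capacity used 38/38.
3 item(s) taken whole; one partial (take 5/40 of C).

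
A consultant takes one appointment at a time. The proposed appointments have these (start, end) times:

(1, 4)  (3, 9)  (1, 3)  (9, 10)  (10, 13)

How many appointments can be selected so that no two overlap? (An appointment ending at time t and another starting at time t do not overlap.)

Sorted by end: (1,3)  (1,4)  (3,9)  (9,10)  (10,13)
take (1,3); skip (1,4); take (3,9); take (9,10); take (10,13).
Selected 4 appointments.

4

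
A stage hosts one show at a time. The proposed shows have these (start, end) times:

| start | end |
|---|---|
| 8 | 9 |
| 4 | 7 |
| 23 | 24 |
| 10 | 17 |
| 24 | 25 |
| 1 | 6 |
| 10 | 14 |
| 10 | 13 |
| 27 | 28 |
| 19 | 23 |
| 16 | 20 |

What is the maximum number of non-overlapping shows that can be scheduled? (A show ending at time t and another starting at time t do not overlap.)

By end time: (1,6), (4,7), (8,9), (10,13), (10,14), (10,17), (16,20), (19,23), (23,24), (24,25), (27,28).
Pick (1,6); next start ≥ 6 → (8,9); next start ≥ 9 → (10,13); next start ≥ 13 → (16,20); next start ≥ 20 → (23,24); next start ≥ 24 → (24,25); next start ≥ 25 → (27,28).
Selected 7 shows.

7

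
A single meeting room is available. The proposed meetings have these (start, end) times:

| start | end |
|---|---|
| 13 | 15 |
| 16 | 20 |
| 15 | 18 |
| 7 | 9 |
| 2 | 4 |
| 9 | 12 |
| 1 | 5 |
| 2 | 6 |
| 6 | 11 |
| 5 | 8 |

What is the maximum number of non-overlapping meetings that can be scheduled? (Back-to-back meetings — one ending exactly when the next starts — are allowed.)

Sorted by end: (2,4)  (1,5)  (2,6)  (5,8)  (7,9)  (6,11)  (9,12)  (13,15)  (15,18)  (16,20)
take (2,4); skip (2,6); take (5,8); skip (7,9); take (9,12); take (13,15); take (15,18).
Selected 5 meetings.

5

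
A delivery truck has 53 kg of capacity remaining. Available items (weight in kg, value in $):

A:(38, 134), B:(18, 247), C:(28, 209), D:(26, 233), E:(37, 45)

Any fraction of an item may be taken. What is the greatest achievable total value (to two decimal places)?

547.18

Greedy by value/weight ratio, highest first.
Ratios (sorted): B 13.72, D 8.96, C 7.46, A 3.53, E 1.22
take B (18 @ 247); take D (26 @ 233); take 9/28 of C → 67.18. Capacity used 53/53.
Total value = 547.18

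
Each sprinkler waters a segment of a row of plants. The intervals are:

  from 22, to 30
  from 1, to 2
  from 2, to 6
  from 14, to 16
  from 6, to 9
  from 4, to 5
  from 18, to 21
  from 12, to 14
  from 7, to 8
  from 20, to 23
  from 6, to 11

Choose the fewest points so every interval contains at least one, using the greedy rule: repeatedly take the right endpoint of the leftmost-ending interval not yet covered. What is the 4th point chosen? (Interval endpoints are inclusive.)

Process intervals by earliest right end; each time one isn't hit yet, stab at its right endpoint.
Sorted: [1,2] [4,5] [2,6] [7,8] [6,9] [6,11] [12,14] [14,16] [18,21] [20,23] [22,30]
{[1,2]} hit by 2; {[4,5],[2,6]} hit by 5; {[7,8],[6,9],[6,11]} hit by 8; {[12,14],[14,16]} hit by 14; {[18,21],[20,23]} hit by 21; {[22,30]} hit by 30.
Points: 2, 5, 8, 14, 21, 30 (6 total).

14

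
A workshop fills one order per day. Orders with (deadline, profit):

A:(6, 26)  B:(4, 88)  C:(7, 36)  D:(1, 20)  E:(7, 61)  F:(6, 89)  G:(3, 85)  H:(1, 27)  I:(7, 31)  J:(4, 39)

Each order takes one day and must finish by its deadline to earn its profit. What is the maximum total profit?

429

Take jobs in profit order; each goes to the latest open slot no later than its deadline.
By profit: F(d6,89), B(d4,88), G(d3,85), E(d7,61), J(d4,39), C(d7,36), I(d7,31), H(d1,27), A(d6,26), D(d1,20)
F→slot 6; B→slot 4; G→slot 3; E→slot 7; J→slot 2; C→slot 5; I→slot 1; H skipped; A skipped; D skipped.
Profit = 31 + 39 + 85 + 88 + 36 + 89 + 61 = 429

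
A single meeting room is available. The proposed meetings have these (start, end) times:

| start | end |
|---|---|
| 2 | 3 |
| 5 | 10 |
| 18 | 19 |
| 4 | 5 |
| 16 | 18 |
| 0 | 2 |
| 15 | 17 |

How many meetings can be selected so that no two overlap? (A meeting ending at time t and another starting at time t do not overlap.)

6

Greedy by earliest finish: after sorting by end time, pick each interval compatible with the last pick.
By end time: (0,2), (2,3), (4,5), (5,10), (15,17), (16,18), (18,19).
Pick (0,2); next start ≥ 2 → (2,3); next start ≥ 3 → (4,5); next start ≥ 5 → (5,10); next start ≥ 10 → (15,17); next start ≥ 17 → (18,19).
Selected 6 meetings.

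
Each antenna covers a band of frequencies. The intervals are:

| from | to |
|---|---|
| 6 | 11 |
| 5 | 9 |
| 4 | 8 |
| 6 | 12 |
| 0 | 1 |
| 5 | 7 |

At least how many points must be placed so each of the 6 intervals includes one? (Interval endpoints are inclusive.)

2

By right end: [0,1]  [5,7]  [4,8]  [5,9]  [6,11]  [6,12]
[0,1] uncovered → point at 1; [5,7] uncovered → point at 7.
Points: 1, 7 (2 total).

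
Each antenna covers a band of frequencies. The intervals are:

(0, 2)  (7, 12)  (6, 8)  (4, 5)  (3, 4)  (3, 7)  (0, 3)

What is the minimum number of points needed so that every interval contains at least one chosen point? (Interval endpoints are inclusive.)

3

Sorted: [0,2] [0,3] [3,4] [4,5] [3,7] [6,8] [7,12]
{[0,2],[0,3]} hit by 2; {[3,4],[4,5],[3,7]} hit by 4; {[6,8],[7,12]} hit by 8.
Points: 2, 4, 8 (3 total).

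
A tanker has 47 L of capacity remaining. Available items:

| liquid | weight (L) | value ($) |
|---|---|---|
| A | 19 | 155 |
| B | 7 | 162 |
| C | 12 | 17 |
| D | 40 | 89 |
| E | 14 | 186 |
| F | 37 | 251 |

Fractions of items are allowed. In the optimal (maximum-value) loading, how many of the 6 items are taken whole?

3

Greedy by value/weight ratio, highest first.
Order: B (162/7=23.14) > E (186/14=13.29) > A (155/19=8.16) > F (251/37=6.78) > D (89/40=2.23) > C (17/12=1.42)
Fill: take B (7 @ 162) → take E (14 @ 186) → take A (19 @ 155) → take 7/37 of F → 47.49; 47/47 used.
3 item(s) taken whole; one partial (take 7/37 of F).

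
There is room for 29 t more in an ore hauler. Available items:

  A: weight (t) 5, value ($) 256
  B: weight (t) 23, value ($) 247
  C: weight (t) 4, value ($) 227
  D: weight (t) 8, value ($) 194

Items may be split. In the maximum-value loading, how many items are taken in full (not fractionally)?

Sort by value per unit weight and fill in that order.
Ratios (sorted): C 56.75, A 51.20, D 24.25, B 10.74
take C (4 @ 227); take A (5 @ 256); take D (8 @ 194); take 12/23 of B → 128.87. Capacity used 29/29.
3 item(s) taken whole; one partial (take 12/23 of B).

3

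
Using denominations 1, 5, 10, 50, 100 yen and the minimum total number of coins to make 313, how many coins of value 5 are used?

Use the largest denomination that fits, subtract, and repeat.
313 − 3×100→13 − 1×10→3 − 3×1→0
Count of 5: 0

0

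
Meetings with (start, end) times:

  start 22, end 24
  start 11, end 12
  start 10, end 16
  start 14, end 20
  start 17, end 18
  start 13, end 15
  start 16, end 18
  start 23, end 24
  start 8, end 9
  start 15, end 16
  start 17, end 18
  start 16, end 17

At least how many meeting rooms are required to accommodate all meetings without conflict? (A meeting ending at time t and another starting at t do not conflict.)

4

Count concurrent intervals with a sweep; the peak is the room count.
Events (time:±→running): 8:+→1 9:-→0 10:+→1 11:+→2 12:-→1 13:+→2 14:+→3 15:-→2 15:+→3 16:-→2 16:-→1 16:+→2 16:+→3 17:-→2 17:+→3 17:+→4 … peak 4.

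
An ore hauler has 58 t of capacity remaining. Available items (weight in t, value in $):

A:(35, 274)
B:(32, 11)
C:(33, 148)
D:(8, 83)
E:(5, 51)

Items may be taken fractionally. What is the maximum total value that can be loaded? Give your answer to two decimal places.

452.85

Order: D (83/8=10.38) > E (51/5=10.20) > A (274/35=7.83) > C (148/33=4.48) > B (11/32=0.34)
Fill: take D (8 @ 83) → take E (5 @ 51) → take A (35 @ 274) → take 10/33 of C → 44.85; 58/58 used.
Total value = 452.85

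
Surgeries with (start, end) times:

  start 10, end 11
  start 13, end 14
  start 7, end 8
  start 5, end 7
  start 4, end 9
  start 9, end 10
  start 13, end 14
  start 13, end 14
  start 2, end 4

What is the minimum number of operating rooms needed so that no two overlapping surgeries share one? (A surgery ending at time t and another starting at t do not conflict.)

starts: [2, 4, 5, 7, 9, 10, 13, 13, 13]
ends:   [4, 7, 8, 9, 10, 11, 14, 14, 14]
s2→1 e4→0 s4→1 s5→2 e7→1 s7→2 e8→1 e9→0 s9→1 e10→0 s10→1 e11→0 s13→1 s13→2 s13→3  — peak 3.

3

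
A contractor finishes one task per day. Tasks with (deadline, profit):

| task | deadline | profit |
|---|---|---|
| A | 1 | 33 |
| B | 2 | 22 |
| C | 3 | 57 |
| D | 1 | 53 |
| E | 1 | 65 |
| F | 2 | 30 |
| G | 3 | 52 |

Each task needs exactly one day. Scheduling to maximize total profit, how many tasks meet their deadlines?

3

Sort by profit descending; place each in the latest free slot ≤ its deadline.
Profit order: E=65 C=57 D=53 G=52 A=33 F=30 B=22
Assign: E→slot 1, C→slot 3, D skipped, G→slot 2, A skipped, F skipped, B skipped.
Slots: [1:E] [2:G] [3:C]
3 of 7 scheduled.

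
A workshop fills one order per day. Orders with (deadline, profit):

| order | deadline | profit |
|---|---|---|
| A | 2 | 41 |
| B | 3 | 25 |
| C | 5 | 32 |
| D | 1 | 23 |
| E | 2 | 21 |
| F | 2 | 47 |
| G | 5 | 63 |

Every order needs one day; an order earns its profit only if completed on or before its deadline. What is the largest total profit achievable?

208

Profit order: G=63 F=47 A=41 C=32 B=25 D=23 E=21
Assign: G→slot 5, F→slot 2, A→slot 1, C→slot 4, B→slot 3, D skipped, E skipped.
Slots: [1:A] [2:F] [3:B] [4:C] [5:G]
Profit = 41 + 47 + 25 + 32 + 63 = 208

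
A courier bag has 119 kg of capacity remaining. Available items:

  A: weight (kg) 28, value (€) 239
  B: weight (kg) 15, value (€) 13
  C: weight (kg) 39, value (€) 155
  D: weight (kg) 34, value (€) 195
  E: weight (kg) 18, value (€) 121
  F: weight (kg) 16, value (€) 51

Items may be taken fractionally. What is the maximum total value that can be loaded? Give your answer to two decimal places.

Greedy by value/weight ratio, highest first.
Ratios (sorted): A 8.54, E 6.72, D 5.74, C 3.97, F 3.19, B 0.87
take A (28 @ 239); take E (18 @ 121); take D (34 @ 195); take C (39 @ 155). Capacity used 119/119.
Total value = 710.00

710.00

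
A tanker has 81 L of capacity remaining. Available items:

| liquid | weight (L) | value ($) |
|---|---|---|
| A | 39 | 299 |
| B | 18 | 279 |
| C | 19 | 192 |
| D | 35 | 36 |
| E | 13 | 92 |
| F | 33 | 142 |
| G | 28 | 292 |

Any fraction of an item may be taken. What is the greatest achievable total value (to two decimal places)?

Sort by value per unit weight and fill in that order.
Ratios (sorted): B 15.50, G 10.43, C 10.11, A 7.67, E 7.08, F 4.30, D 1.03
take B (18 @ 279); take G (28 @ 292); take C (19 @ 192); take 16/39 of A → 122.67. Capacity used 81/81.
Total value = 885.67

885.67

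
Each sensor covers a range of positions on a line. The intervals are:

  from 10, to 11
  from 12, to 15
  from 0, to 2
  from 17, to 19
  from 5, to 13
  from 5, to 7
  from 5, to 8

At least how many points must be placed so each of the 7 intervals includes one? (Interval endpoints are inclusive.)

5

By right end: [0,2]  [5,7]  [5,8]  [10,11]  [5,13]  [12,15]  [17,19]
[0,2] uncovered → point at 2; [5,7] uncovered → point at 7; [10,11] uncovered → point at 11; [12,15] uncovered → point at 15; [17,19] uncovered → point at 19.
Points: 2, 7, 11, 15, 19 (5 total).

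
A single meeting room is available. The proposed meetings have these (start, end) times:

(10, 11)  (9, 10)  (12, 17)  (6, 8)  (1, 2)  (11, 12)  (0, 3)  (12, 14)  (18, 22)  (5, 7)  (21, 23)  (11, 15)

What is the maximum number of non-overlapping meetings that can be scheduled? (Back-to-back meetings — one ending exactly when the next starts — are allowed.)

By end time: (1,2), (0,3), (5,7), (6,8), (9,10), (10,11), (11,12), (12,14), (11,15), (12,17), (18,22), (21,23).
Pick (1,2); next start ≥ 2 → (5,7); next start ≥ 7 → (9,10); next start ≥ 10 → (10,11); next start ≥ 11 → (11,12); next start ≥ 12 → (12,14); next start ≥ 14 → (18,22).
Selected 7 meetings.

7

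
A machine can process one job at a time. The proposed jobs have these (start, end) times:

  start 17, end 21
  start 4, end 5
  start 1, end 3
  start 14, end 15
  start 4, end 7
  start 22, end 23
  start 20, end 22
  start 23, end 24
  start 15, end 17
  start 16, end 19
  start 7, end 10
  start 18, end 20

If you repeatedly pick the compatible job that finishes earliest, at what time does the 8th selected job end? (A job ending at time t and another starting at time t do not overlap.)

Order by finish time; keep every interval that doesn't clash with the previous kept one.
By end time: (1,3), (4,5), (4,7), (7,10), (14,15), (15,17), (16,19), (18,20), (17,21), (20,22), (22,23), (23,24).
Pick (1,3); next start ≥ 3 → (4,5); next start ≥ 5 → (7,10); next start ≥ 10 → (14,15); next start ≥ 15 → (15,17); next start ≥ 17 → (18,20); next start ≥ 20 → (20,22); next start ≥ 22 → (22,23); next start ≥ 23 → (23,24).
Selected: (1,3) (4,5) (7,10) (14,15) (15,17) (18,20) (20,22) (22,23) (23,24)

23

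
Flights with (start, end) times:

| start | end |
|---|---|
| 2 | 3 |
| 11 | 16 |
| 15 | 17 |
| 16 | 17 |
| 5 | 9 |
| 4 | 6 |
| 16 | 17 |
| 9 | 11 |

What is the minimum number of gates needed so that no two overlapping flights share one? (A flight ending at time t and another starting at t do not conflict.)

Count concurrent intervals with a sweep; the peak is the room count.
starts: [2, 4, 5, 9, 11, 15, 16, 16]
ends:   [3, 6, 9, 11, 16, 17, 17, 17]
s2→1 e3→0 s4→1 s5→2 e6→1 e9→0 s9→1 e11→0 s11→1 s15→2 e16→1 s16→2 s16→3  — peak 3.

3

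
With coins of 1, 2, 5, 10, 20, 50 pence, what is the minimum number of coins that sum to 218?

8

218 = 4×50 + 1×10 + 1×5 + 1×2 + 1×1
Total coins = 4 + 1 + 1 + 1 + 1 = 8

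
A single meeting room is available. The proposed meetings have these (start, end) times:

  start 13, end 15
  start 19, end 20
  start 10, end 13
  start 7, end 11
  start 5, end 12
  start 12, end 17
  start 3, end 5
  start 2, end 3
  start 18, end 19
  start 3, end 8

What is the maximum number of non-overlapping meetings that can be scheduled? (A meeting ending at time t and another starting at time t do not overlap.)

6

Sorted by end: (2,3)  (3,5)  (3,8)  (7,11)  (5,12)  (10,13)  (13,15)  (12,17)  (18,19)  (19,20)
take (2,3); take (3,5); skip (3,8); take (7,11); take (13,15); take (18,19); take (19,20).
Selected 6 meetings.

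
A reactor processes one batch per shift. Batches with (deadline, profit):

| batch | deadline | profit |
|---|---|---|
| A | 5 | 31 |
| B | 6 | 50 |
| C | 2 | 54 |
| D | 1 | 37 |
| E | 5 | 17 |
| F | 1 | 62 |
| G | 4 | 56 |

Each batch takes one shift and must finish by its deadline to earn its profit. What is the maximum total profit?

270

Sort by profit descending; place each in the latest free slot ≤ its deadline.
By profit: F(d1,62), G(d4,56), C(d2,54), B(d6,50), D(d1,37), A(d5,31), E(d5,17)
F→slot 1; G→slot 4; C→slot 2; B→slot 6; D skipped; A→slot 5; E→slot 3.
Profit = 62 + 54 + 17 + 56 + 31 + 50 = 270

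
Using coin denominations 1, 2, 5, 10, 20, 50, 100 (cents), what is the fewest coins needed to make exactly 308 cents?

6

Greedy: take as many of the largest coin as possible, then repeat with the remainder.
308 = 3×100 + 1×5 + 1×2 + 1×1
Total coins = 3 + 1 + 1 + 1 = 6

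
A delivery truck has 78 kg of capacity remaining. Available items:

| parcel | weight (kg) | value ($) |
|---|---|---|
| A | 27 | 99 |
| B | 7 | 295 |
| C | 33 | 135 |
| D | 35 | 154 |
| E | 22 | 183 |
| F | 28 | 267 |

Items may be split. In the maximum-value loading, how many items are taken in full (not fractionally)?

Greedy by value/weight ratio, highest first.
Order: B (295/7=42.14) > F (267/28=9.54) > E (183/22=8.32) > D (154/35=4.40) > C (135/33=4.09) > A (99/27=3.67)
Fill: take B (7 @ 295) → take F (28 @ 267) → take E (22 @ 183) → take 21/35 of D → 92.40; 78/78 used.
3 item(s) taken whole; one partial (take 21/35 of D).

3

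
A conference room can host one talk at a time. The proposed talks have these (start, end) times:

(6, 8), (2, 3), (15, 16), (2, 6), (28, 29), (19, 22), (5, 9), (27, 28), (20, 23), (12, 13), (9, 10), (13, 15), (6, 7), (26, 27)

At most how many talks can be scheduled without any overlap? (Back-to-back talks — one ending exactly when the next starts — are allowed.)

10

Sorted by end: (2,3)  (2,6)  (6,7)  (6,8)  (5,9)  (9,10)  (12,13)  (13,15)  (15,16)  (19,22)  (20,23)  (26,27)  (27,28)  (28,29)
take (2,3); skip (2,6); take (6,7); skip (5,9); take (9,10); take (12,13); take (13,15); take (15,16); take (19,22); take (26,27); take (27,28); take (28,29).
Selected 10 talks.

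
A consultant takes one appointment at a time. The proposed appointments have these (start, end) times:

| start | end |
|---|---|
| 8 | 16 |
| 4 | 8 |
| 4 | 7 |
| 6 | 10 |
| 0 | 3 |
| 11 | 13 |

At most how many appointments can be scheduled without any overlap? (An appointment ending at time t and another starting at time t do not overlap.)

By end time: (0,3), (4,7), (4,8), (6,10), (11,13), (8,16).
Pick (0,3); next start ≥ 3 → (4,7); next start ≥ 7 → (11,13).
Selected 3 appointments.

3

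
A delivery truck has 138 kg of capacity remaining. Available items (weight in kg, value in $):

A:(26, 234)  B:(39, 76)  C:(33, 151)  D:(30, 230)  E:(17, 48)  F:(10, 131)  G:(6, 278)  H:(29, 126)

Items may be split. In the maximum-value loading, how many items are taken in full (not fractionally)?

6

Sort by value per unit weight and fill in that order.
Ratios (sorted): G 46.33, F 13.10, A 9.00, D 7.67, C 4.58, H 4.34, E 2.82, B 1.95
take G (6 @ 278); take F (10 @ 131); take A (26 @ 234); take D (30 @ 230); take C (33 @ 151); take H (29 @ 126); take 4/17 of E → 11.29. Capacity used 138/138.
6 item(s) taken whole; one partial (take 4/17 of E).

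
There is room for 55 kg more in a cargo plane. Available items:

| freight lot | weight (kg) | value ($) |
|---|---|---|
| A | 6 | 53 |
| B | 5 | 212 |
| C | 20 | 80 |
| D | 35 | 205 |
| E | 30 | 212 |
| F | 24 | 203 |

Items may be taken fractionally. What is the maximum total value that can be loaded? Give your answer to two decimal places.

609.33

Greedy by value/weight ratio, highest first.
Ratios (sorted): B 42.40, A 8.83, F 8.46, E 7.07, D 5.86, C 4.00
take B (5 @ 212); take A (6 @ 53); take F (24 @ 203); take 20/30 of E → 141.33. Capacity used 55/55.
Total value = 609.33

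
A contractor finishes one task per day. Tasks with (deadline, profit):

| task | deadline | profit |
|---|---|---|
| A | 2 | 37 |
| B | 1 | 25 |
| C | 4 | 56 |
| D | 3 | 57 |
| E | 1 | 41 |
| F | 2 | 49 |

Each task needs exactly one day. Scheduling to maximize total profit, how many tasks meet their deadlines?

4

By profit: D(d3,57), C(d4,56), F(d2,49), E(d1,41), A(d2,37), B(d1,25)
D→slot 3; C→slot 4; F→slot 2; E→slot 1; A skipped; B skipped.
4 of 6 scheduled.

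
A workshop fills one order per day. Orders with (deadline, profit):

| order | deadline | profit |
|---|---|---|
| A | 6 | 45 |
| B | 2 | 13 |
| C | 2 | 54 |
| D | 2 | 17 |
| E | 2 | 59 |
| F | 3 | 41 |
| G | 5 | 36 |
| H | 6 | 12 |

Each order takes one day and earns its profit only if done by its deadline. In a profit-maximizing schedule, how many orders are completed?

6

Profit order: E=59 C=54 A=45 F=41 G=36 D=17 B=13 H=12
Assign: E→slot 2, C→slot 1, A→slot 6, F→slot 3, G→slot 5, D skipped, B skipped, H→slot 4.
Slots: [1:C] [2:E] [3:F] [4:H] [5:G] [6:A]
6 of 8 scheduled.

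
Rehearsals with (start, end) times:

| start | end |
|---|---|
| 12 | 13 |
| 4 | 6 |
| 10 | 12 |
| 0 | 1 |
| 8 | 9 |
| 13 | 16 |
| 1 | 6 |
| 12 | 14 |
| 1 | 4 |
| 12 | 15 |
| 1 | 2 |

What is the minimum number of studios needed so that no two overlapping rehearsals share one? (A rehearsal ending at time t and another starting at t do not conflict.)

3

Count concurrent intervals with a sweep; the peak is the room count.
starts: [0, 1, 1, 1, 4, 8, 10, 12, 12, 12, 13]
ends:   [1, 2, 4, 6, 6, 9, 12, 13, 14, 15, 16]
s0→1 e1→0 s1→1 s1→2 s1→3  — peak 3.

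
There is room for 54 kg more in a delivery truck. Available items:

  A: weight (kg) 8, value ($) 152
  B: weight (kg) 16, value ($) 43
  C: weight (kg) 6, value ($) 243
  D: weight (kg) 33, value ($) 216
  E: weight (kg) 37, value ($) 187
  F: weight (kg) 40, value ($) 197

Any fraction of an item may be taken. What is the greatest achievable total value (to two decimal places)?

646.38

Order: C (243/6=40.50) > A (152/8=19.00) > D (216/33=6.55) > E (187/37=5.05) > F (197/40=4.92) > B (43/16=2.69)
Fill: take C (6 @ 243) → take A (8 @ 152) → take D (33 @ 216) → take 7/37 of E → 35.38; 54/54 used.
Total value = 646.38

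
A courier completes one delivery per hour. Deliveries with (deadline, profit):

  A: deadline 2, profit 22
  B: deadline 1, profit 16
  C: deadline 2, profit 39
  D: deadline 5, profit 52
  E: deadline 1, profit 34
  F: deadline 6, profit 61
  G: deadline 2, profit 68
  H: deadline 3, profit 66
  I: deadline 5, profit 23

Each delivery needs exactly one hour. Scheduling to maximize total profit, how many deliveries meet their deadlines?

Take jobs in profit order; each goes to the latest open slot no later than its deadline.
By profit: G(d2,68), H(d3,66), F(d6,61), D(d5,52), C(d2,39), E(d1,34), I(d5,23), A(d2,22), B(d1,16)
G→slot 2; H→slot 3; F→slot 6; D→slot 5; C→slot 1; E skipped; I→slot 4; A skipped; B skipped.
6 of 9 scheduled.

6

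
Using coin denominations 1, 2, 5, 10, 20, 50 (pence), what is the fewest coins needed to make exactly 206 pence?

6

Greedy: take as many of the largest coin as possible, then repeat with the remainder.
206 − 4×50→6 − 1×5→1 − 1×1→0
Total coins = 4 + 1 + 1 = 6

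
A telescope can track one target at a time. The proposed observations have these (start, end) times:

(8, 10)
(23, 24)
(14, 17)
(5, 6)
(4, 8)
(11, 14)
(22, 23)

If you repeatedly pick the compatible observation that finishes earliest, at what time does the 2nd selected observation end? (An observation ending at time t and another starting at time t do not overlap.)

10

Order by finish time; keep every interval that doesn't clash with the previous kept one.
Sorted by end: (5,6)  (4,8)  (8,10)  (11,14)  (14,17)  (22,23)  (23,24)
take (5,6); skip (4,8); take (8,10); take (11,14); take (14,17); take (22,23); take (23,24).
Selected: (5,6) (8,10) (11,14) (14,17) (22,23) (23,24)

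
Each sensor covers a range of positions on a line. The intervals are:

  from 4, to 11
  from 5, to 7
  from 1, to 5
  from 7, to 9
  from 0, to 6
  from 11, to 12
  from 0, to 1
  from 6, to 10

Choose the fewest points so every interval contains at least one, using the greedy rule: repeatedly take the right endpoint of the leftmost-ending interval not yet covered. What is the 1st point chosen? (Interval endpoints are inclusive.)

Sort by right endpoint; whenever an interval is uncovered, place a point at its right end.
By right end: [0,1]  [1,5]  [0,6]  [5,7]  [7,9]  [6,10]  [4,11]  [11,12]
[0,1] uncovered → point at 1; [5,7] uncovered → point at 7; [11,12] uncovered → point at 12.
Points: 1, 7, 12 (3 total).

1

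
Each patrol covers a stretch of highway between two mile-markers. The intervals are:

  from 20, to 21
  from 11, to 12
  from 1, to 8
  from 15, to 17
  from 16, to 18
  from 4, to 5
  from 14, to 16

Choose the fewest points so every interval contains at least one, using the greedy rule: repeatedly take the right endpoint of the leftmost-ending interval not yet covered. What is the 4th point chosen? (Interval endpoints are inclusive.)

Process intervals by earliest right end; each time one isn't hit yet, stab at its right endpoint.
By right end: [4,5]  [1,8]  [11,12]  [14,16]  [15,17]  [16,18]  [20,21]
[4,5] uncovered → point at 5; [11,12] uncovered → point at 12; [14,16] uncovered → point at 16; [20,21] uncovered → point at 21.
Points: 5, 12, 16, 21 (4 total).

21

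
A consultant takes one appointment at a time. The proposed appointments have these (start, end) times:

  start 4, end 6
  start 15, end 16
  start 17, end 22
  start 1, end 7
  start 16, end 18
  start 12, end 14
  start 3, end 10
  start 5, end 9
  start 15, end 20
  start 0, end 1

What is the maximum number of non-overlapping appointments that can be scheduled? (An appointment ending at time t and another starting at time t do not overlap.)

5

Greedy by earliest finish: after sorting by end time, pick each interval compatible with the last pick.
Sorted by end: (0,1)  (4,6)  (1,7)  (5,9)  (3,10)  (12,14)  (15,16)  (16,18)  (15,20)  (17,22)
take (0,1); take (4,6); skip (5,9); take (12,14); take (15,16); take (16,18); skip (15,20).
Selected 5 appointments.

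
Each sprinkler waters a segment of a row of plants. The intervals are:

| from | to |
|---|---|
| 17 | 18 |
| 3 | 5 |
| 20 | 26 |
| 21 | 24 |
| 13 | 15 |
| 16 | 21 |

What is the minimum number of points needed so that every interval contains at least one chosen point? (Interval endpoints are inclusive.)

Sorted: [3,5] [13,15] [17,18] [16,21] [21,24] [20,26]
{[3,5]} hit by 5; {[13,15]} hit by 15; {[17,18],[16,21]} hit by 18; {[21,24],[20,26]} hit by 24.
Points: 5, 15, 18, 24 (4 total).

4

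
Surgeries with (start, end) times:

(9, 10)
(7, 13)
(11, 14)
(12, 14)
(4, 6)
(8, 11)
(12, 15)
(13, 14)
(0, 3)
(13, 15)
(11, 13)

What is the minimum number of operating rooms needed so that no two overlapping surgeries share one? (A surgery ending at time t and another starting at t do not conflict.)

starts: [0, 4, 7, 8, 9, 11, 11, 12, 12, 13, 13]
ends:   [3, 6, 10, 11, 13, 13, 14, 14, 14, 15, 15]
s0→1 e3→0 s4→1 e6→0 s7→1 s8→2 s9→3 e10→2 e11→1 s11→2 s11→3 s12→4 s12→5  — peak 5.

5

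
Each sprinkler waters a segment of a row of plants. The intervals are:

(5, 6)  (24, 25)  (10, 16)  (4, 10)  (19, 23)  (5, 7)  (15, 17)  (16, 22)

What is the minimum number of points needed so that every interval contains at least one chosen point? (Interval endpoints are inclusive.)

4

By right end: [5,6]  [5,7]  [4,10]  [10,16]  [15,17]  [16,22]  [19,23]  [24,25]
[5,6] uncovered → point at 6; [10,16] uncovered → point at 16; [19,23] uncovered → point at 23; [24,25] uncovered → point at 25.
Points: 6, 16, 23, 25 (4 total).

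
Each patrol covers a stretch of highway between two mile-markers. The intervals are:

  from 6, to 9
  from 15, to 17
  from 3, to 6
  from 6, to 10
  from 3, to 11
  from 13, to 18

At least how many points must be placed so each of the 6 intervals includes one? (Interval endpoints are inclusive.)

2

Process intervals by earliest right end; each time one isn't hit yet, stab at its right endpoint.
Sorted: [3,6] [6,9] [6,10] [3,11] [15,17] [13,18]
{[3,6],[6,9],[6,10],[3,11]} hit by 6; {[15,17],[13,18]} hit by 17.
Points: 6, 17 (2 total).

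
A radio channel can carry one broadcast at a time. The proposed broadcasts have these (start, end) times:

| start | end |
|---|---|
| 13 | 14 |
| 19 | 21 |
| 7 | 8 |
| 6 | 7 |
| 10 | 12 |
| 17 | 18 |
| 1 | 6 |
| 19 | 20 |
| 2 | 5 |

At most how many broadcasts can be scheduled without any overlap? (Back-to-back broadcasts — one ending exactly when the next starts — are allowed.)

Sort by end time and greedily take each interval whose start is ≥ the last chosen end.
By end time: (2,5), (1,6), (6,7), (7,8), (10,12), (13,14), (17,18), (19,20), (19,21).
Pick (2,5); next start ≥ 5 → (6,7); next start ≥ 7 → (7,8); next start ≥ 8 → (10,12); next start ≥ 12 → (13,14); next start ≥ 14 → (17,18); next start ≥ 18 → (19,20).
Selected 7 broadcasts.

7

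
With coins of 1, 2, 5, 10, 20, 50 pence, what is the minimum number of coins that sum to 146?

146 = 2×50 + 2×20 + 1×5 + 1×1
Total coins = 2 + 2 + 1 + 1 = 6

6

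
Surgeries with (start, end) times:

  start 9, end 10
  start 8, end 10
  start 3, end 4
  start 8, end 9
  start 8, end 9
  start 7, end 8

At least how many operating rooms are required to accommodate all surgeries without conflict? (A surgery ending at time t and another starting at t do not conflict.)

starts: [3, 7, 8, 8, 8, 9]
ends:   [4, 8, 9, 9, 10, 10]
s3→1 e4→0 s7→1 e8→0 s8→1 s8→2 s8→3  — peak 3.

3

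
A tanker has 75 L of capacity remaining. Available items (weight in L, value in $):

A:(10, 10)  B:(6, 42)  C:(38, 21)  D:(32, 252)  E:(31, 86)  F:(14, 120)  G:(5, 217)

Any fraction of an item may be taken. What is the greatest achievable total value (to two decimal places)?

Ratios (sorted): G 43.40, F 8.57, D 7.88, B 7.00, E 2.77, A 1.00, C 0.55
take G (5 @ 217); take F (14 @ 120); take D (32 @ 252); take B (6 @ 42); take 18/31 of E → 49.94. Capacity used 75/75.
Total value = 680.94

680.94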